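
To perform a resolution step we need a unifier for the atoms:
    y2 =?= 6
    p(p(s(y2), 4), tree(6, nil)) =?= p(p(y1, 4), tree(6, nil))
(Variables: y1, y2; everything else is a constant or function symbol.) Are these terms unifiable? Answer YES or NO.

YES

Bind y2 := 6; substituting into the remaining equation gives: p(p(s(6), 4), tree(6, nil)) =?= p(p(y1, 4), tree(6, nil)).
Decompose p/2: p(s(6), 4) =?= p(y1, 4),  tree(6, nil) =?= tree(6, nil).
Decompose p/2: s(6) =?= y1,  4 =?= 4.
Bind y1 := s(6); no other remaining equation mentions y1.
Delete trivial equation 4 =?= 4.
Delete trivial equation tree(6, nil) =?= tree(6, nil).
No equations remain and no clash or occurs-check failure arose, so a unifier exists.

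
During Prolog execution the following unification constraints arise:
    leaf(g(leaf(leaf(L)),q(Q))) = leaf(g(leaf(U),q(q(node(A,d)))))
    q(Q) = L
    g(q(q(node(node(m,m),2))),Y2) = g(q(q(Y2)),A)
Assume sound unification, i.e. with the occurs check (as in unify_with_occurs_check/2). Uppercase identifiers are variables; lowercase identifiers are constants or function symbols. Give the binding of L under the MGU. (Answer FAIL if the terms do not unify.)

q(q(node(node(node(m,m),2),d)))

Decompose leaf/1: g(leaf(leaf(L)),q(Q)) = g(leaf(U),q(q(node(A,d)))).
Decompose g/2: leaf(leaf(L)) = leaf(U),  q(Q) = q(q(node(A,d))).
Decompose leaf/1: leaf(L) = U.
Bind U := leaf(L); no other remaining equation mentions U.
Decompose q/1: Q = q(node(A,d)).
Bind Q := q(node(A,d)); substituting into the one remaining equation that mentions Q gives: q(q(node(A,d))) = L.
Bind L := q(q(node(A,d))); no other remaining equation mentions L. Substituting into the earlier binding gives U := leaf(q(q(node(A,d)))).
Decompose g/2: q(q(node(node(m,m),2))) = q(q(Y2)),  Y2 = A.
Decompose q/1: q(node(node(m,m),2)) = q(Y2).
Decompose q/1: node(node(m,m),2) = Y2.
Bind Y2 := node(node(m,m),2); substituting into the remaining equation gives: node(node(m,m),2) = A.
Bind A := node(node(m,m),2). Substituting into the earlier bindings gives U := leaf(q(q(node(node(node(m,m),2),d)))), Q := q(node(node(node(m,m),2),d)), L := q(q(node(node(node(m,m),2),d))).
MGU = { U -> leaf(q(q(node(node(node(m,m),2),d)))), Q -> q(node(node(node(m,m),2),d)), L -> q(q(node(node(node(m,m),2),d))), Y2 -> node(node(m,m),2), A -> node(node(m,m),2) }, so L -> q(q(node(node(node(m,m),2),d))).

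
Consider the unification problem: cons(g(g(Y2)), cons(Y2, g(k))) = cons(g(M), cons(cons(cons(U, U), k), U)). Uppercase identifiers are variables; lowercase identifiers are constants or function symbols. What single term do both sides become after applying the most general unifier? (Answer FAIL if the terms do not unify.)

cons(g(g(cons(cons(g(k), g(k)), k))), cons(cons(cons(g(k), g(k)), k), g(k)))

Decompose cons/2: g(g(Y2)) = g(M),  cons(Y2, g(k)) = cons(cons(cons(U, U), k), U).
Decompose g/1: g(Y2) = M.
Bind M := g(Y2); no other remaining equation mentions M.
Decompose cons/2: Y2 = cons(cons(U, U), k),  g(k) = U.
Bind Y2 := cons(cons(U, U), k); no other remaining equation mentions Y2. Substituting into the earlier binding gives M := g(cons(cons(U, U), k)).
Bind U := g(k). Substituting into the earlier bindings gives M := g(cons(cons(g(k), g(k)), k)), Y2 := cons(cons(g(k), g(k)), k).
Applying the MGU to either side gives cons(g(g(cons(cons(g(k), g(k)), k))), cons(cons(cons(g(k), g(k)), k), g(k))).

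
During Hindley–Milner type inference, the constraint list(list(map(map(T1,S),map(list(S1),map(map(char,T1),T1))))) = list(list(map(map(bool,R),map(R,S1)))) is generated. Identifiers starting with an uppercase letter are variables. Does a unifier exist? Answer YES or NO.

YES

Decompose list/1: list(map(map(T1,S),map(list(S1),map(map(char,T1),T1)))) = list(map(map(bool,R),map(R,S1))).
Decompose list/1: map(map(T1,S),map(list(S1),map(map(char,T1),T1))) = map(map(bool,R),map(R,S1)).
Decompose map/2: map(T1,S) = map(bool,R),  map(list(S1),map(map(char,T1),T1)) = map(R,S1).
Decompose map/2: T1 = bool,  S = R.
Bind T1 := bool; substituting into the one remaining equation that mentions T1 gives: map(list(S1),map(map(char,bool),bool)) = map(R,S1).
Bind S := R; no other remaining equation mentions S.
Decompose map/2: list(S1) = R,  map(map(char,bool),bool) = S1.
Bind R := list(S1); no other remaining equation mentions R. Substituting into the earlier binding gives S := list(S1).
Bind S1 := map(map(char,bool),bool). Substituting into the earlier bindings gives S := list(map(map(char,bool),bool)), R := list(map(map(char,bool),bool)).
No equations remain and no clash or occurs-check failure arose, so a unifier exists.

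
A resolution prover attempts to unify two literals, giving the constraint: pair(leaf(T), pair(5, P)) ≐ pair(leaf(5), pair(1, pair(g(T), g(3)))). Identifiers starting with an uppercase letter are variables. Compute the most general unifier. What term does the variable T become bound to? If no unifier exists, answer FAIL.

Decompose pair/2: leaf(T) ≐ leaf(5),  pair(5, P) ≐ pair(1, pair(g(T), g(3))).
Decompose leaf/1: T ≐ 5.
Bind T := 5; substituting into the remaining equation gives: pair(5, P) ≐ pair(1, pair(g(5), g(3))).
Decompose pair/2: 5 ≐ 1,  P ≐ pair(g(5), g(3)).
Clash: constants 5 and 1 differ; no unifier exists.

FAIL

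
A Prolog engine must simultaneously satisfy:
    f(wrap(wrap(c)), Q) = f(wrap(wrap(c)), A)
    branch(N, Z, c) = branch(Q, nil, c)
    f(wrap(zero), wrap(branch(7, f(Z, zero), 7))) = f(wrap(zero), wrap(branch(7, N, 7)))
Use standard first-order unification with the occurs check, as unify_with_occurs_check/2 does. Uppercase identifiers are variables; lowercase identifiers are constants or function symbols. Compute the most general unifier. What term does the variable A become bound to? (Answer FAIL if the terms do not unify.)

f(nil, zero)

Decompose f/2: wrap(wrap(c)) = wrap(wrap(c)),  Q = A.
Delete trivial equation wrap(wrap(c)) = wrap(wrap(c)).
Bind Q := A; substituting into the one remaining equation that mentions Q gives: branch(N, Z, c) = branch(A, nil, c).
Decompose branch/3: N = A,  Z = nil,  c = c.
Bind N := A; substituting into the one remaining equation that mentions N gives: f(wrap(zero), wrap(branch(7, f(Z, zero), 7))) = f(wrap(zero), wrap(branch(7, A, 7))).
Bind Z := nil; substituting into the one remaining equation that mentions Z gives: f(wrap(zero), wrap(branch(7, f(nil, zero), 7))) = f(wrap(zero), wrap(branch(7, A, 7))).
Delete trivial equation c = c.
Decompose f/2: wrap(zero) = wrap(zero),  wrap(branch(7, f(nil, zero), 7)) = wrap(branch(7, A, 7)).
Delete trivial equation wrap(zero) = wrap(zero).
Decompose wrap/1: branch(7, f(nil, zero), 7) = branch(7, A, 7).
Decompose branch/3: 7 = 7,  f(nil, zero) = A,  7 = 7.
Delete trivial equation 7 = 7.
Bind A := f(nil, zero); no other remaining equation mentions A. Substituting into the earlier bindings gives Q := f(nil, zero), N := f(nil, zero).
Delete trivial equation 7 = 7.
MGU = { Q = f(nil, zero), N = f(nil, zero), Z = nil, A = f(nil, zero) }, so A = f(nil, zero).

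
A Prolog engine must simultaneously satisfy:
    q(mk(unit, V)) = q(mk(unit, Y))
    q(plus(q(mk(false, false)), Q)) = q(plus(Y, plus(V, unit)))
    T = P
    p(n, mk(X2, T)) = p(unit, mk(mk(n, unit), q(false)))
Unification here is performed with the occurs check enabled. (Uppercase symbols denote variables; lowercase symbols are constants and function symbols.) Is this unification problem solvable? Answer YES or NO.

Decompose q/1: mk(unit, V) = mk(unit, Y).
Decompose mk/2: unit = unit,  V = Y.
Delete trivial equation unit = unit.
Bind V := Y; substituting into the one remaining equation that mentions V gives: q(plus(q(mk(false, false)), Q)) = q(plus(Y, plus(Y, unit))).
Decompose q/1: plus(q(mk(false, false)), Q) = plus(Y, plus(Y, unit)).
Decompose plus/2: q(mk(false, false)) = Y,  Q = plus(Y, unit).
Bind Y := q(mk(false, false)); substituting into the one remaining equation that mentions Y gives: Q = plus(q(mk(false, false)), unit). Substituting into the earlier binding gives V := q(mk(false, false)).
Bind Q := plus(q(mk(false, false)), unit); no other remaining equation mentions Q.
Bind T := P; substituting into the remaining equation gives: p(n, mk(X2, P)) = p(unit, mk(mk(n, unit), q(false))).
Decompose p/2: n = unit,  mk(X2, P) = mk(mk(n, unit), q(false)).
Clash: constants n and unit differ; no unifier exists.

NO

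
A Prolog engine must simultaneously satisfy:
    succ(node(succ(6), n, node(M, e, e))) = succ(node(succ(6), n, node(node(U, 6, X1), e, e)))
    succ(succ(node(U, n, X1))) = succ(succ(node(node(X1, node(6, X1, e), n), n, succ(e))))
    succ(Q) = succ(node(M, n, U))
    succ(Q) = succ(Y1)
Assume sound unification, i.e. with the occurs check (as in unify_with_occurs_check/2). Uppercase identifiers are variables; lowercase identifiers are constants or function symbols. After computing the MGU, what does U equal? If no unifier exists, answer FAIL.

Decompose succ/1: node(succ(6), n, node(M, e, e)) = node(succ(6), n, node(node(U, 6, X1), e, e)).
Decompose node/3: succ(6) = succ(6),  n = n,  node(M, e, e) = node(node(U, 6, X1), e, e).
Delete trivial equation succ(6) = succ(6).
Delete trivial equation n = n.
Decompose node/3: M = node(U, 6, X1),  e = e,  e = e.
Bind M := node(U, 6, X1); substituting into the one remaining equation that mentions M gives: succ(Q) = succ(node(node(U, 6, X1), n, U)).
Delete trivial equation e = e.
Delete trivial equation e = e.
Decompose succ/1: succ(node(U, n, X1)) = succ(node(node(X1, node(6, X1, e), n), n, succ(e))).
Decompose succ/1: node(U, n, X1) = node(node(X1, node(6, X1, e), n), n, succ(e)).
Decompose node/3: U = node(X1, node(6, X1, e), n),  n = n,  X1 = succ(e).
Bind U := node(X1, node(6, X1, e), n); substituting into the one remaining equation that mentions U gives: succ(Q) = succ(node(node(node(X1, node(6, X1, e), n), 6, X1), n, node(X1, node(6, X1, e), n))). Substituting into the earlier binding gives M := node(node(X1, node(6, X1, e), n), 6, X1).
Delete trivial equation n = n.
Bind X1 := succ(e); substituting into the one remaining equation that mentions X1 gives: succ(Q) = succ(node(node(node(succ(e), node(6, succ(e), e), n), 6, succ(e)), n, node(succ(e), node(6, succ(e), e), n))). Substituting into the earlier bindings gives M := node(node(succ(e), node(6, succ(e), e), n), 6, succ(e)), U := node(succ(e), node(6, succ(e), e), n).
Decompose succ/1: Q = node(node(node(succ(e), node(6, succ(e), e), n), 6, succ(e)), n, node(succ(e), node(6, succ(e), e), n)).
Bind Q := node(node(node(succ(e), node(6, succ(e), e), n), 6, succ(e)), n, node(succ(e), node(6, succ(e), e), n)); substituting into the remaining equation gives: succ(node(node(node(succ(e), node(6, succ(e), e), n), 6, succ(e)), n, node(succ(e), node(6, succ(e), e), n))) = succ(Y1).
Decompose succ/1: node(node(node(succ(e), node(6, succ(e), e), n), 6, succ(e)), n, node(succ(e), node(6, succ(e), e), n)) = Y1.
Bind Y1 := node(node(node(succ(e), node(6, succ(e), e), n), 6, succ(e)), n, node(succ(e), node(6, succ(e), e), n)).
MGU = { M -> node(node(succ(e), node(6, succ(e), e), n), 6, succ(e)), U -> node(succ(e), node(6, succ(e), e), n), X1 -> succ(e), Q -> node(node(node(succ(e), node(6, succ(e), e), n), 6, succ(e)), n, node(succ(e), node(6, succ(e), e), n)), Y1 -> node(node(node(succ(e), node(6, succ(e), e), n), 6, succ(e)), n, node(succ(e), node(6, succ(e), e), n)) }, so U -> node(succ(e), node(6, succ(e), e), n).

node(succ(e), node(6, succ(e), e), n)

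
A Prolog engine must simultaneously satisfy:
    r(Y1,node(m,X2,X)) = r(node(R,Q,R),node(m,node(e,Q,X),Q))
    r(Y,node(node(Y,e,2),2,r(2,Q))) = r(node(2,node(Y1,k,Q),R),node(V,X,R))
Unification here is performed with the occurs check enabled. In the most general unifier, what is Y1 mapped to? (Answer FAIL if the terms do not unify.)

Decompose r/2: Y1 = node(R,Q,R),  node(m,X2,X) = node(m,node(e,Q,X),Q).
Bind Y1 := node(R,Q,R); substituting into the one remaining equation that mentions Y1 gives: r(Y,node(node(Y,e,2),2,r(2,Q))) = r(node(2,node(node(R,Q,R),k,Q),R),node(V,X,R)).
Decompose node/3: m = m,  X2 = node(e,Q,X),  X = Q.
Delete trivial equation m = m.
Bind X2 := node(e,Q,X); no other remaining equation mentions X2.
Bind X := Q; substituting into the remaining equation gives: r(Y,node(node(Y,e,2),2,r(2,Q))) = r(node(2,node(node(R,Q,R),k,Q),R),node(V,Q,R)). Substituting into the earlier binding gives X2 := node(e,Q,Q).
Decompose r/2: Y = node(2,node(node(R,Q,R),k,Q),R),  node(node(Y,e,2),2,r(2,Q)) = node(V,Q,R).
Bind Y := node(2,node(node(R,Q,R),k,Q),R); substituting into the remaining equation gives: node(node(node(2,node(node(R,Q,R),k,Q),R),e,2),2,r(2,Q)) = node(V,Q,R).
Decompose node/3: node(node(2,node(node(R,Q,R),k,Q),R),e,2) = V,  2 = Q,  r(2,Q) = R.
Bind V := node(node(2,node(node(R,Q,R),k,Q),R),e,2); no other remaining equation mentions V.
Bind Q := 2; substituting into the remaining equation gives: r(2,2) = R. Substituting into the earlier bindings gives Y1 := node(R,2,R), X2 := node(e,2,2), X := 2, Y := node(2,node(node(R,2,R),k,2),R), V := node(node(2,node(node(R,2,R),k,2),R),e,2).
Bind R := r(2,2). Substituting into the earlier bindings gives Y1 := node(r(2,2),2,r(2,2)), Y := node(2,node(node(r(2,2),2,r(2,2)),k,2),r(2,2)), V := node(node(2,node(node(r(2,2),2,r(2,2)),k,2),r(2,2)),e,2).
MGU = { Y1 -> node(r(2,2),2,r(2,2)), X2 -> node(e,2,2), X -> 2, Y -> node(2,node(node(r(2,2),2,r(2,2)),k,2),r(2,2)), V -> node(node(2,node(node(r(2,2),2,r(2,2)),k,2),r(2,2)),e,2), Q -> 2, R -> r(2,2) }, so Y1 -> node(r(2,2),2,r(2,2)).

node(r(2,2),2,r(2,2))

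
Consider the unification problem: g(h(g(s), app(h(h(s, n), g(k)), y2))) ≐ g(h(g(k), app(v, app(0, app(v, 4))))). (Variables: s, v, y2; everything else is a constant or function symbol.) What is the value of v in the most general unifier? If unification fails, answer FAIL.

Decompose g/1: h(g(s), app(h(h(s, n), g(k)), y2)) ≐ h(g(k), app(v, app(0, app(v, 4)))).
Decompose h/2: g(s) ≐ g(k),  app(h(h(s, n), g(k)), y2) ≐ app(v, app(0, app(v, 4))).
Decompose g/1: s ≐ k.
Bind s := k; substituting into the remaining equation gives: app(h(h(k, n), g(k)), y2) ≐ app(v, app(0, app(v, 4))).
Decompose app/2: h(h(k, n), g(k)) ≐ v,  y2 ≐ app(0, app(v, 4)).
Bind v := h(h(k, n), g(k)); substituting into the remaining equation gives: y2 ≐ app(0, app(h(h(k, n), g(k)), 4)).
Bind y2 := app(0, app(h(h(k, n), g(k)), 4)).
MGU = { s ↦ k, v ↦ h(h(k, n), g(k)), y2 ↦ app(0, app(h(h(k, n), g(k)), 4)) }, so v ↦ h(h(k, n), g(k)).

h(h(k, n), g(k))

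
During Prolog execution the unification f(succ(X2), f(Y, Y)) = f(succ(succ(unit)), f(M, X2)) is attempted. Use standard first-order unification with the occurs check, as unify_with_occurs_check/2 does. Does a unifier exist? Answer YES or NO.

YES

Decompose f/2: succ(X2) = succ(succ(unit)),  f(Y, Y) = f(M, X2).
Decompose succ/1: X2 = succ(unit).
Bind X2 := succ(unit); substituting into the remaining equation gives: f(Y, Y) = f(M, succ(unit)).
Decompose f/2: Y = M,  Y = succ(unit).
Bind Y := M; substituting into the remaining equation gives: M = succ(unit).
Bind M := succ(unit). Substituting into the earlier binding gives Y := succ(unit).
No equations remain and no clash or occurs-check failure arose, so a unifier exists.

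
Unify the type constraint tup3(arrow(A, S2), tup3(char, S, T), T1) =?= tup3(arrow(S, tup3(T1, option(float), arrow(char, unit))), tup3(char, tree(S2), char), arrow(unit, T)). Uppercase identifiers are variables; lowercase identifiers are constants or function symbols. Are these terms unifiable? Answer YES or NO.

Decompose tup3/3: arrow(A, S2) =?= arrow(S, tup3(T1, option(float), arrow(char, unit))),  tup3(char, S, T) =?= tup3(char, tree(S2), char),  T1 =?= arrow(unit, T).
Decompose arrow/2: A =?= S,  S2 =?= tup3(T1, option(float), arrow(char, unit)).
Bind A := S; no other remaining equation mentions A.
Bind S2 := tup3(T1, option(float), arrow(char, unit)); substituting into the one remaining equation that mentions S2 gives: tup3(char, S, T) =?= tup3(char, tree(tup3(T1, option(float), arrow(char, unit))), char).
Decompose tup3/3: char =?= char,  S =?= tree(tup3(T1, option(float), arrow(char, unit))),  T =?= char.
Delete trivial equation char =?= char.
Bind S := tree(tup3(T1, option(float), arrow(char, unit))); no other remaining equation mentions S. Substituting into the earlier binding gives A := tree(tup3(T1, option(float), arrow(char, unit))).
Bind T := char; substituting into the remaining equation gives: T1 =?= arrow(unit, char).
Bind T1 := arrow(unit, char). Substituting into the earlier bindings gives A := tree(tup3(arrow(unit, char), option(float), arrow(char, unit))), S2 := tup3(arrow(unit, char), option(float), arrow(char, unit)), S := tree(tup3(arrow(unit, char), option(float), arrow(char, unit))).
No equations remain and no clash or occurs-check failure arose, so a unifier exists.

YES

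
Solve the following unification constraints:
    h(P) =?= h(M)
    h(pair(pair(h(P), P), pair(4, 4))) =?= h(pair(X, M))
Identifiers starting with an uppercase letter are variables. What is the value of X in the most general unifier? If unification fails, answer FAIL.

Decompose h/1: P =?= M.
Bind P := M; substituting into the remaining equation gives: h(pair(pair(h(M), M), pair(4, 4))) =?= h(pair(X, M)).
Decompose h/1: pair(pair(h(M), M), pair(4, 4)) =?= pair(X, M).
Decompose pair/2: pair(h(M), M) =?= X,  pair(4, 4) =?= M.
Bind X := pair(h(M), M); no other remaining equation mentions X.
Bind M := pair(4, 4). Substituting into the earlier bindings gives P := pair(4, 4), X := pair(h(pair(4, 4)), pair(4, 4)).
MGU = { P := pair(4, 4), X := pair(h(pair(4, 4)), pair(4, 4)), M := pair(4, 4) }, so X := pair(h(pair(4, 4)), pair(4, 4)).

pair(h(pair(4, 4)), pair(4, 4))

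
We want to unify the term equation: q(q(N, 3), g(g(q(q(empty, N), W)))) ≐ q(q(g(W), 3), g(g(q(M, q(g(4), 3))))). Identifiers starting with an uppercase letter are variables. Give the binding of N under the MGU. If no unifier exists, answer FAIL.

Decompose q/2: q(N, 3) ≐ q(g(W), 3),  g(g(q(q(empty, N), W))) ≐ g(g(q(M, q(g(4), 3)))).
Decompose q/2: N ≐ g(W),  3 ≐ 3.
Bind N := g(W); substituting into the one remaining equation that mentions N gives: g(g(q(q(empty, g(W)), W))) ≐ g(g(q(M, q(g(4), 3)))).
Delete trivial equation 3 ≐ 3.
Decompose g/1: g(q(q(empty, g(W)), W)) ≐ g(q(M, q(g(4), 3))).
Decompose g/1: q(q(empty, g(W)), W) ≐ q(M, q(g(4), 3)).
Decompose q/2: q(empty, g(W)) ≐ M,  W ≐ q(g(4), 3).
Bind M := q(empty, g(W)); no other remaining equation mentions M.
Bind W := q(g(4), 3). Substituting into the earlier bindings gives N := g(q(g(4), 3)), M := q(empty, g(q(g(4), 3))).
MGU = { N -> g(q(g(4), 3)), M -> q(empty, g(q(g(4), 3))), W -> q(g(4), 3) }, so N -> g(q(g(4), 3)).

g(q(g(4), 3))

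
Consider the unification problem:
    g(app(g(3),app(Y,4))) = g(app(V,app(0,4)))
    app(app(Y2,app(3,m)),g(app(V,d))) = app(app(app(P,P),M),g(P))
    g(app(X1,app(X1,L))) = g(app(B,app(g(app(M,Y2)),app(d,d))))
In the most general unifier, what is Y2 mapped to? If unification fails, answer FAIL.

Decompose g/1: app(g(3),app(Y,4)) = app(V,app(0,4)).
Decompose app/2: g(3) = V,  app(Y,4) = app(0,4).
Bind V := g(3); substituting into the one remaining equation that mentions V gives: app(app(Y2,app(3,m)),g(app(g(3),d))) = app(app(app(P,P),M),g(P)).
Decompose app/2: Y = 0,  4 = 4.
Bind Y := 0; no other remaining equation mentions Y.
Delete trivial equation 4 = 4.
Decompose app/2: app(Y2,app(3,m)) = app(app(P,P),M),  g(app(g(3),d)) = g(P).
Decompose app/2: Y2 = app(P,P),  app(3,m) = M.
Bind Y2 := app(P,P); substituting into the one remaining equation that mentions Y2 gives: g(app(X1,app(X1,L))) = g(app(B,app(g(app(M,app(P,P))),app(d,d)))).
Bind M := app(3,m); substituting into the one remaining equation that mentions M gives: g(app(X1,app(X1,L))) = g(app(B,app(g(app(app(3,m),app(P,P))),app(d,d)))).
Decompose g/1: app(g(3),d) = P.
Bind P := app(g(3),d); substituting into the remaining equation gives: g(app(X1,app(X1,L))) = g(app(B,app(g(app(app(3,m),app(app(g(3),d),app(g(3),d)))),app(d,d)))). Substituting into the earlier binding gives Y2 := app(app(g(3),d),app(g(3),d)).
Decompose g/1: app(X1,app(X1,L)) = app(B,app(g(app(app(3,m),app(app(g(3),d),app(g(3),d)))),app(d,d))).
Decompose app/2: X1 = B,  app(X1,L) = app(g(app(app(3,m),app(app(g(3),d),app(g(3),d)))),app(d,d)).
Bind X1 := B; substituting into the remaining equation gives: app(B,L) = app(g(app(app(3,m),app(app(g(3),d),app(g(3),d)))),app(d,d)).
Decompose app/2: B = g(app(app(3,m),app(app(g(3),d),app(g(3),d)))),  L = app(d,d).
Bind B := g(app(app(3,m),app(app(g(3),d),app(g(3),d)))); no other remaining equation mentions B. Substituting into the earlier binding gives X1 := g(app(app(3,m),app(app(g(3),d),app(g(3),d)))).
Bind L := app(d,d).
MGU = { V := g(3), Y := 0, Y2 := app(app(g(3),d),app(g(3),d)), M := app(3,m), P := app(g(3),d), X1 := g(app(app(3,m),app(app(g(3),d),app(g(3),d)))), B := g(app(app(3,m),app(app(g(3),d),app(g(3),d)))), L := app(d,d) }, so Y2 := app(app(g(3),d),app(g(3),d)).

app(app(g(3),d),app(g(3),d))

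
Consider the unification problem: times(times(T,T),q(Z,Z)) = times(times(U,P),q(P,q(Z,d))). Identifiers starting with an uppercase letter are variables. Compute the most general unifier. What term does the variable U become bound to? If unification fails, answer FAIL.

FAIL

Decompose times/2: times(T,T) = times(U,P),  q(Z,Z) = q(P,q(Z,d)).
Decompose times/2: T = U,  T = P.
Bind T := U; substituting into the one remaining equation that mentions T gives: U = P.
Bind U := P; no other remaining equation mentions U. Substituting into the earlier binding gives T := P.
Decompose q/2: Z = P,  Z = q(Z,d).
Bind Z := P; substituting into the remaining equation gives: P = q(P,d).
Occurs check fails: P occurs in q(P,d); the equation P = q(P,d) has no finite solution.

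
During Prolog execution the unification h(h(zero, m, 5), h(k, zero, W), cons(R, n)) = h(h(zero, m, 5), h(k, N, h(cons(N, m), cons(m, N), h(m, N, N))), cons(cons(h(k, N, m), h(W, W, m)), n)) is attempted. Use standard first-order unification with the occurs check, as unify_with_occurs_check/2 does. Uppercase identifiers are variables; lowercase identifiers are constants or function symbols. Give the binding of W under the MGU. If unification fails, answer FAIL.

Decompose h/3: h(zero, m, 5) = h(zero, m, 5),  h(k, zero, W) = h(k, N, h(cons(N, m), cons(m, N), h(m, N, N))),  cons(R, n) = cons(cons(h(k, N, m), h(W, W, m)), n).
Delete trivial equation h(zero, m, 5) = h(zero, m, 5).
Decompose h/3: k = k,  zero = N,  W = h(cons(N, m), cons(m, N), h(m, N, N)).
Delete trivial equation k = k.
Bind N := zero; substituting into the remaining equations gives: W = h(cons(zero, m), cons(m, zero), h(m, zero, zero)),  cons(R, n) = cons(cons(h(k, zero, m), h(W, W, m)), n).
Bind W := h(cons(zero, m), cons(m, zero), h(m, zero, zero)); substituting into the remaining equation gives: cons(R, n) = cons(cons(h(k, zero, m), h(h(cons(zero, m), cons(m, zero), h(m, zero, zero)), h(cons(zero, m), cons(m, zero), h(m, zero, zero)), m)), n).
Decompose cons/2: R = cons(h(k, zero, m), h(h(cons(zero, m), cons(m, zero), h(m, zero, zero)), h(cons(zero, m), cons(m, zero), h(m, zero, zero)), m)),  n = n.
Bind R := cons(h(k, zero, m), h(h(cons(zero, m), cons(m, zero), h(m, zero, zero)), h(cons(zero, m), cons(m, zero), h(m, zero, zero)), m)); no other remaining equation mentions R.
Delete trivial equation n = n.
MGU = { N -> zero, W -> h(cons(zero, m), cons(m, zero), h(m, zero, zero)), R -> cons(h(k, zero, m), h(h(cons(zero, m), cons(m, zero), h(m, zero, zero)), h(cons(zero, m), cons(m, zero), h(m, zero, zero)), m)) }, so W -> h(cons(zero, m), cons(m, zero), h(m, zero, zero)).

h(cons(zero, m), cons(m, zero), h(m, zero, zero))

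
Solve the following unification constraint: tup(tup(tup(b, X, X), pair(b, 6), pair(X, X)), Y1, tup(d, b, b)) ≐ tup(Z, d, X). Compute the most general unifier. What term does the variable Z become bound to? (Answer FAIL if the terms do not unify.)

Decompose tup/3: tup(tup(b, X, X), pair(b, 6), pair(X, X)) ≐ Z,  Y1 ≐ d,  tup(d, b, b) ≐ X.
Bind Z := tup(tup(b, X, X), pair(b, 6), pair(X, X)); no other remaining equation mentions Z.
Bind Y1 := d; no other remaining equation mentions Y1.
Bind X := tup(d, b, b). Substituting into the earlier binding gives Z := tup(tup(b, tup(d, b, b), tup(d, b, b)), pair(b, 6), pair(tup(d, b, b), tup(d, b, b))).
MGU = { Z ↦ tup(tup(b, tup(d, b, b), tup(d, b, b)), pair(b, 6), pair(tup(d, b, b), tup(d, b, b))), Y1 ↦ d, X ↦ tup(d, b, b) }, so Z ↦ tup(tup(b, tup(d, b, b), tup(d, b, b)), pair(b, 6), pair(tup(d, b, b), tup(d, b, b))).

tup(tup(b, tup(d, b, b), tup(d, b, b)), pair(b, 6), pair(tup(d, b, b), tup(d, b, b)))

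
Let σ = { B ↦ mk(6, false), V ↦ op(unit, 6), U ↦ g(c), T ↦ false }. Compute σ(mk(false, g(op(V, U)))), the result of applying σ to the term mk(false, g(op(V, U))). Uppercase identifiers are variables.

Replace each occurrence of V with op(unit, 6).
Replace each occurrence of U with g(c).
Result: mk(false, g(op(op(unit, 6), g(c)))).

mk(false, g(op(op(unit, 6), g(c))))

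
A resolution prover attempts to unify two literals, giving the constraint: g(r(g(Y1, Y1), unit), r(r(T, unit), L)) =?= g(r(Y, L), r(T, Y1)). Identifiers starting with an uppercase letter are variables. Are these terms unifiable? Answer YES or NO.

NO

Decompose g/2: r(g(Y1, Y1), unit) =?= r(Y, L),  r(r(T, unit), L) =?= r(T, Y1).
Decompose r/2: g(Y1, Y1) =?= Y,  unit =?= L.
Bind Y := g(Y1, Y1); no other remaining equation mentions Y.
Bind L := unit; substituting into the remaining equation gives: r(r(T, unit), unit) =?= r(T, Y1).
Decompose r/2: r(T, unit) =?= T,  unit =?= Y1.
Occurs check fails: T occurs in r(T, unit); the equation T =?= r(T, unit) has no finite solution.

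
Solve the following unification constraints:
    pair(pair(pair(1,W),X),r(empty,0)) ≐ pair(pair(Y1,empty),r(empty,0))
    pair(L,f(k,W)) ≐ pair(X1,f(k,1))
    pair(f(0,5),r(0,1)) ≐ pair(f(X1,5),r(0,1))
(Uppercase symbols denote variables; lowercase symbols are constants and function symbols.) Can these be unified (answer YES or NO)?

Decompose pair/2: pair(pair(1,W),X) ≐ pair(Y1,empty),  r(empty,0) ≐ r(empty,0).
Decompose pair/2: pair(1,W) ≐ Y1,  X ≐ empty.
Bind Y1 := pair(1,W); no other remaining equation mentions Y1.
Bind X := empty; no other remaining equation mentions X.
Delete trivial equation r(empty,0) ≐ r(empty,0).
Decompose pair/2: L ≐ X1,  f(k,W) ≐ f(k,1).
Bind L := X1; no other remaining equation mentions L.
Decompose f/2: k ≐ k,  W ≐ 1.
Delete trivial equation k ≐ k.
Bind W := 1; no other remaining equation mentions W. Substituting into the earlier binding gives Y1 := pair(1,1).
Decompose pair/2: f(0,5) ≐ f(X1,5),  r(0,1) ≐ r(0,1).
Decompose f/2: 0 ≐ X1,  5 ≐ 5.
Bind X1 := 0; no other remaining equation mentions X1. Substituting into the earlier binding gives L := 0.
Delete trivial equation 5 ≐ 5.
Delete trivial equation r(0,1) ≐ r(0,1).
No equations remain and no clash or occurs-check failure arose, so a unifier exists.

YES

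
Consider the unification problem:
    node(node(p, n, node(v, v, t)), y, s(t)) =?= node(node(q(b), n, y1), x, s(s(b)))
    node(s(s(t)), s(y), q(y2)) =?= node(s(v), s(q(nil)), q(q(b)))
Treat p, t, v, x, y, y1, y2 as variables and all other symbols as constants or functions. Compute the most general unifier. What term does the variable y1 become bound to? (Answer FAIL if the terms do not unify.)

Decompose node/3: node(p, n, node(v, v, t)) =?= node(q(b), n, y1),  y =?= x,  s(t) =?= s(s(b)).
Decompose node/3: p =?= q(b),  n =?= n,  node(v, v, t) =?= y1.
Bind p := q(b); no other remaining equation mentions p.
Delete trivial equation n =?= n.
Bind y1 := node(v, v, t); no other remaining equation mentions y1.
Bind y := x; substituting into the one remaining equation that mentions y gives: node(s(s(t)), s(x), q(y2)) =?= node(s(v), s(q(nil)), q(q(b))).
Decompose s/1: t =?= s(b).
Bind t := s(b); substituting into the remaining equation gives: node(s(s(s(b))), s(x), q(y2)) =?= node(s(v), s(q(nil)), q(q(b))). Substituting into the earlier binding gives y1 := node(v, v, s(b)).
Decompose node/3: s(s(s(b))) =?= s(v),  s(x) =?= s(q(nil)),  q(y2) =?= q(q(b)).
Decompose s/1: s(s(b)) =?= v.
Bind v := s(s(b)); no other remaining equation mentions v. Substituting into the earlier binding gives y1 := node(s(s(b)), s(s(b)), s(b)).
Decompose s/1: x =?= q(nil).
Bind x := q(nil); no other remaining equation mentions x. Substituting into the earlier binding gives y := q(nil).
Decompose q/1: y2 =?= q(b).
Bind y2 := q(b).
MGU = { p := q(b), y1 := node(s(s(b)), s(s(b)), s(b)), y := q(nil), t := s(b), v := s(s(b)), x := q(nil), y2 := q(b) }, so y1 := node(s(s(b)), s(s(b)), s(b)).

node(s(s(b)), s(s(b)), s(b))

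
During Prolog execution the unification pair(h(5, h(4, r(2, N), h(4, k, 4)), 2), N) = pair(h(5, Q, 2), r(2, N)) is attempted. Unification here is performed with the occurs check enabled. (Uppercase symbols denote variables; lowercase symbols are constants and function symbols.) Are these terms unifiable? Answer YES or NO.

Decompose pair/2: h(5, h(4, r(2, N), h(4, k, 4)), 2) = h(5, Q, 2),  N = r(2, N).
Decompose h/3: 5 = 5,  h(4, r(2, N), h(4, k, 4)) = Q,  2 = 2.
Delete trivial equation 5 = 5.
Bind Q := h(4, r(2, N), h(4, k, 4)); no other remaining equation mentions Q.
Delete trivial equation 2 = 2.
Occurs check fails: N occurs in r(2, N); the equation N = r(2, N) has no finite solution.

NO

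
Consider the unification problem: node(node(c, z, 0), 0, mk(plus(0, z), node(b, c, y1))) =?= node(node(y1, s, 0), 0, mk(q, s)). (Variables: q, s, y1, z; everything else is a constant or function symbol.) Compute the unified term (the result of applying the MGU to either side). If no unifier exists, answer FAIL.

Decompose node/3: node(c, z, 0) =?= node(y1, s, 0),  0 =?= 0,  mk(plus(0, z), node(b, c, y1)) =?= mk(q, s).
Decompose node/3: c =?= y1,  z =?= s,  0 =?= 0.
Bind y1 := c; substituting into the one remaining equation that mentions y1 gives: mk(plus(0, z), node(b, c, c)) =?= mk(q, s).
Bind z := s; substituting into the one remaining equation that mentions z gives: mk(plus(0, s), node(b, c, c)) =?= mk(q, s).
Delete trivial equation 0 =?= 0.
Delete trivial equation 0 =?= 0.
Decompose mk/2: plus(0, s) =?= q,  node(b, c, c) =?= s.
Bind q := plus(0, s); no other remaining equation mentions q.
Bind s := node(b, c, c). Substituting into the earlier bindings gives z := node(b, c, c), q := plus(0, node(b, c, c)).
Applying the MGU to either side gives node(node(c, node(b, c, c), 0), 0, mk(plus(0, node(b, c, c)), node(b, c, c))).

node(node(c, node(b, c, c), 0), 0, mk(plus(0, node(b, c, c)), node(b, c, c)))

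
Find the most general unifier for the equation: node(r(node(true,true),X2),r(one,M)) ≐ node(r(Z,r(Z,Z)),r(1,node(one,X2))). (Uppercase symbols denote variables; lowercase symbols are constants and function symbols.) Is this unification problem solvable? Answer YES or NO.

NO

Decompose node/2: r(node(true,true),X2) ≐ r(Z,r(Z,Z)),  r(one,M) ≐ r(1,node(one,X2)).
Decompose r/2: node(true,true) ≐ Z,  X2 ≐ r(Z,Z).
Bind Z := node(true,true); substituting into the one remaining equation that mentions Z gives: X2 ≐ r(node(true,true),node(true,true)).
Bind X2 := r(node(true,true),node(true,true)); substituting into the remaining equation gives: r(one,M) ≐ r(1,node(one,r(node(true,true),node(true,true)))).
Decompose r/2: one ≐ 1,  M ≐ node(one,r(node(true,true),node(true,true))).
Clash: constants one and 1 differ; no unifier exists.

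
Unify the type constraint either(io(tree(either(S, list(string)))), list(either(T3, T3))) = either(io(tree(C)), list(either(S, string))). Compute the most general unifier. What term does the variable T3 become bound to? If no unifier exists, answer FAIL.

string

Decompose either/2: io(tree(either(S, list(string)))) = io(tree(C)),  list(either(T3, T3)) = list(either(S, string)).
Decompose io/1: tree(either(S, list(string))) = tree(C).
Decompose tree/1: either(S, list(string)) = C.
Bind C := either(S, list(string)); no other remaining equation mentions C.
Decompose list/1: either(T3, T3) = either(S, string).
Decompose either/2: T3 = S,  T3 = string.
Bind T3 := S; substituting into the remaining equation gives: S = string.
Bind S := string. Substituting into the earlier bindings gives C := either(string, list(string)), T3 := string.
MGU = { C -> either(string, list(string)), T3 -> string, S -> string }, so T3 -> string.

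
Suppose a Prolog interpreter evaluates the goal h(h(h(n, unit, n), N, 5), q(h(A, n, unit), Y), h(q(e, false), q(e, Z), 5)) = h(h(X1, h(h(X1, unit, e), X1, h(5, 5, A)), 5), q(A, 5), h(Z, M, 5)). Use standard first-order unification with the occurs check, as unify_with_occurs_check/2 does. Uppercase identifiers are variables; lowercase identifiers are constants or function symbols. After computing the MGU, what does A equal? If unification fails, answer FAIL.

Decompose h/3: h(h(n, unit, n), N, 5) = h(X1, h(h(X1, unit, e), X1, h(5, 5, A)), 5),  q(h(A, n, unit), Y) = q(A, 5),  h(q(e, false), q(e, Z), 5) = h(Z, M, 5).
Decompose h/3: h(n, unit, n) = X1,  N = h(h(X1, unit, e), X1, h(5, 5, A)),  5 = 5.
Bind X1 := h(n, unit, n); substituting into the one remaining equation that mentions X1 gives: N = h(h(h(n, unit, n), unit, e), h(n, unit, n), h(5, 5, A)).
Bind N := h(h(h(n, unit, n), unit, e), h(n, unit, n), h(5, 5, A)); no other remaining equation mentions N.
Delete trivial equation 5 = 5.
Decompose q/2: h(A, n, unit) = A,  Y = 5.
Occurs check fails: A occurs in h(A, n, unit); the equation A = h(A, n, unit) has no finite solution.

FAIL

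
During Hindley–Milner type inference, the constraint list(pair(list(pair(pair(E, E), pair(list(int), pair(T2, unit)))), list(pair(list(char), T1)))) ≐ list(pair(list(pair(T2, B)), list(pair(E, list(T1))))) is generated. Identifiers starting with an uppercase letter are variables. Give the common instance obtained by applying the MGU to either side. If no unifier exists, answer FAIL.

FAIL

Decompose list/1: pair(list(pair(pair(E, E), pair(list(int), pair(T2, unit)))), list(pair(list(char), T1))) ≐ pair(list(pair(T2, B)), list(pair(E, list(T1)))).
Decompose pair/2: list(pair(pair(E, E), pair(list(int), pair(T2, unit)))) ≐ list(pair(T2, B)),  list(pair(list(char), T1)) ≐ list(pair(E, list(T1))).
Decompose list/1: pair(pair(E, E), pair(list(int), pair(T2, unit))) ≐ pair(T2, B).
Decompose pair/2: pair(E, E) ≐ T2,  pair(list(int), pair(T2, unit)) ≐ B.
Bind T2 := pair(E, E); substituting into the one remaining equation that mentions T2 gives: pair(list(int), pair(pair(E, E), unit)) ≐ B.
Bind B := pair(list(int), pair(pair(E, E), unit)); no other remaining equation mentions B.
Decompose list/1: pair(list(char), T1) ≐ pair(E, list(T1)).
Decompose pair/2: list(char) ≐ E,  T1 ≐ list(T1).
Bind E := list(char); no other remaining equation mentions E. Substituting into the earlier bindings gives T2 := pair(list(char), list(char)), B := pair(list(int), pair(pair(list(char), list(char)), unit)).
Occurs check fails: T1 occurs in list(T1); the equation T1 ≐ list(T1) has no finite solution.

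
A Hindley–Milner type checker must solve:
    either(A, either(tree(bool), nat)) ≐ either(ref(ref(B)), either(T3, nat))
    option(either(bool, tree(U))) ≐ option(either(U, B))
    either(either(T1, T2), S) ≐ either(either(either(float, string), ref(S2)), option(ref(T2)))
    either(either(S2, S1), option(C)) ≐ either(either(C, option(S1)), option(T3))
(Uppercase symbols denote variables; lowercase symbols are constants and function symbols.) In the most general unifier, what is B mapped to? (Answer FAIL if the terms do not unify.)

Decompose either/2: A ≐ ref(ref(B)),  either(tree(bool), nat) ≐ either(T3, nat).
Bind A := ref(ref(B)); no other remaining equation mentions A.
Decompose either/2: tree(bool) ≐ T3,  nat ≐ nat.
Bind T3 := tree(bool); substituting into the one remaining equation that mentions T3 gives: either(either(S2, S1), option(C)) ≐ either(either(C, option(S1)), option(tree(bool))).
Delete trivial equation nat ≐ nat.
Decompose option/1: either(bool, tree(U)) ≐ either(U, B).
Decompose either/2: bool ≐ U,  tree(U) ≐ B.
Bind U := bool; substituting into the one remaining equation that mentions U gives: tree(bool) ≐ B.
Bind B := tree(bool); no other remaining equation mentions B. Substituting into the earlier binding gives A := ref(ref(tree(bool))).
Decompose either/2: either(T1, T2) ≐ either(either(float, string), ref(S2)),  S ≐ option(ref(T2)).
Decompose either/2: T1 ≐ either(float, string),  T2 ≐ ref(S2).
Bind T1 := either(float, string); no other remaining equation mentions T1.
Bind T2 := ref(S2); substituting into the one remaining equation that mentions T2 gives: S ≐ option(ref(ref(S2))).
Bind S := option(ref(ref(S2))); no other remaining equation mentions S.
Decompose either/2: either(S2, S1) ≐ either(C, option(S1)),  option(C) ≐ option(tree(bool)).
Decompose either/2: S2 ≐ C,  S1 ≐ option(S1).
Bind S2 := C; no other remaining equation mentions S2. Substituting into the earlier bindings gives T2 := ref(C), S := option(ref(ref(C))).
Occurs check fails: S1 occurs in option(S1); the equation S1 ≐ option(S1) has no finite solution.

FAIL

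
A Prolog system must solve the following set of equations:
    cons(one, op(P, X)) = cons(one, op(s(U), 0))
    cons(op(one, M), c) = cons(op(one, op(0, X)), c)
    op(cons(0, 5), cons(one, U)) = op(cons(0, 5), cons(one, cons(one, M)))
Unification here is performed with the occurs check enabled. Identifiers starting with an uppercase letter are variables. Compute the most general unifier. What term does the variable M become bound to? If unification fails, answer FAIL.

Decompose cons/2: one = one,  op(P, X) = op(s(U), 0).
Delete trivial equation one = one.
Decompose op/2: P = s(U),  X = 0.
Bind P := s(U); no other remaining equation mentions P.
Bind X := 0; substituting into the one remaining equation that mentions X gives: cons(op(one, M), c) = cons(op(one, op(0, 0)), c).
Decompose cons/2: op(one, M) = op(one, op(0, 0)),  c = c.
Decompose op/2: one = one,  M = op(0, 0).
Delete trivial equation one = one.
Bind M := op(0, 0); substituting into the one remaining equation that mentions M gives: op(cons(0, 5), cons(one, U)) = op(cons(0, 5), cons(one, cons(one, op(0, 0)))).
Delete trivial equation c = c.
Decompose op/2: cons(0, 5) = cons(0, 5),  cons(one, U) = cons(one, cons(one, op(0, 0))).
Delete trivial equation cons(0, 5) = cons(0, 5).
Decompose cons/2: one = one,  U = cons(one, op(0, 0)).
Delete trivial equation one = one.
Bind U := cons(one, op(0, 0)). Substituting into the earlier binding gives P := s(cons(one, op(0, 0))).
MGU = { P ↦ s(cons(one, op(0, 0))), X ↦ 0, M ↦ op(0, 0), U ↦ cons(one, op(0, 0)) }, so M ↦ op(0, 0).

op(0, 0)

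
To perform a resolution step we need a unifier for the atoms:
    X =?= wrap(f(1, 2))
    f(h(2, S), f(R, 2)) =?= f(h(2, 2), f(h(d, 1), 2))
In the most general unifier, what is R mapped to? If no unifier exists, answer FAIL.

Bind X := wrap(f(1, 2)); no other remaining equation mentions X.
Decompose f/2: h(2, S) =?= h(2, 2),  f(R, 2) =?= f(h(d, 1), 2).
Decompose h/2: 2 =?= 2,  S =?= 2.
Delete trivial equation 2 =?= 2.
Bind S := 2; no other remaining equation mentions S.
Decompose f/2: R =?= h(d, 1),  2 =?= 2.
Bind R := h(d, 1); no other remaining equation mentions R.
Delete trivial equation 2 =?= 2.
MGU = { X ↦ wrap(f(1, 2)), S ↦ 2, R ↦ h(d, 1) }, so R ↦ h(d, 1).

h(d, 1)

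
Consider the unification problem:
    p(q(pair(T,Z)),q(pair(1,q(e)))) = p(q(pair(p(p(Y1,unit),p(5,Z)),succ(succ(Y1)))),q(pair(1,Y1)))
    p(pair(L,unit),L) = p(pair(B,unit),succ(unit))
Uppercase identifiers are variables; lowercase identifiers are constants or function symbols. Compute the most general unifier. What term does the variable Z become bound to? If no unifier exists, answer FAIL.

Decompose p/2: q(pair(T,Z)) = q(pair(p(p(Y1,unit),p(5,Z)),succ(succ(Y1)))),  q(pair(1,q(e))) = q(pair(1,Y1)).
Decompose q/1: pair(T,Z) = pair(p(p(Y1,unit),p(5,Z)),succ(succ(Y1))).
Decompose pair/2: T = p(p(Y1,unit),p(5,Z)),  Z = succ(succ(Y1)).
Bind T := p(p(Y1,unit),p(5,Z)); no other remaining equation mentions T.
Bind Z := succ(succ(Y1)); no other remaining equation mentions Z. Substituting into the earlier binding gives T := p(p(Y1,unit),p(5,succ(succ(Y1)))).
Decompose q/1: pair(1,q(e)) = pair(1,Y1).
Decompose pair/2: 1 = 1,  q(e) = Y1.
Delete trivial equation 1 = 1.
Bind Y1 := q(e); no other remaining equation mentions Y1. Substituting into the earlier bindings gives T := p(p(q(e),unit),p(5,succ(succ(q(e))))), Z := succ(succ(q(e))).
Decompose p/2: pair(L,unit) = pair(B,unit),  L = succ(unit).
Decompose pair/2: L = B,  unit = unit.
Bind L := B; substituting into the one remaining equation that mentions L gives: B = succ(unit).
Delete trivial equation unit = unit.
Bind B := succ(unit). Substituting into the earlier binding gives L := succ(unit).
MGU = { T -> p(p(q(e),unit),p(5,succ(succ(q(e))))), Z -> succ(succ(q(e))), Y1 -> q(e), L -> succ(unit), B -> succ(unit) }, so Z -> succ(succ(q(e))).

succ(succ(q(e)))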